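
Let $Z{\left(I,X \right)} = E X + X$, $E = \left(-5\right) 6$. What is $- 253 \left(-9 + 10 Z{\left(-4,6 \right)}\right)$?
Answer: $442497$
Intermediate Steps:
$E = -30$
$Z{\left(I,X \right)} = - 29 X$ ($Z{\left(I,X \right)} = - 30 X + X = - 29 X$)
$- 253 \left(-9 + 10 Z{\left(-4,6 \right)}\right) = - 253 \left(-9 + 10 \left(\left(-29\right) 6\right)\right) = - 253 \left(-9 + 10 \left(-174\right)\right) = - 253 \left(-9 - 1740\right) = \left(-253\right) \left(-1749\right) = 442497$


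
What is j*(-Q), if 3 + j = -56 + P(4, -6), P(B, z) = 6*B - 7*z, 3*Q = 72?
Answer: -168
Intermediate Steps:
Q = 24 (Q = (1/3)*72 = 24)
P(B, z) = -7*z + 6*B
j = 7 (j = -3 + (-56 + (-7*(-6) + 6*4)) = -3 + (-56 + (42 + 24)) = -3 + (-56 + 66) = -3 + 10 = 7)
j*(-Q) = 7*(-1*24) = 7*(-24) = -168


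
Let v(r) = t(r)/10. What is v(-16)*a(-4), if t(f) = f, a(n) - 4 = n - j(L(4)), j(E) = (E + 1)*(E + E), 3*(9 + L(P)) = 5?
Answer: 6688/45 ≈ 148.62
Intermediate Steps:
L(P) = -22/3 (L(P) = -9 + (⅓)*5 = -9 + 5/3 = -22/3)
j(E) = 2*E*(1 + E) (j(E) = (1 + E)*(2*E) = 2*E*(1 + E))
a(n) = -800/9 + n (a(n) = 4 + (n - 2*(-22)*(1 - 22/3)/3) = 4 + (n - 2*(-22)*(-19)/(3*3)) = 4 + (n - 1*836/9) = 4 + (n - 836/9) = 4 + (-836/9 + n) = -800/9 + n)
v(r) = r/10
v(-16)*a(-4) = ((⅒)*(-16))*(-800/9 - 4) = -8/5*(-836/9) = 6688/45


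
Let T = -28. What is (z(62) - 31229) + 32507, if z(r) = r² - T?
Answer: 5150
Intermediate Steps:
z(r) = 28 + r² (z(r) = r² - 1*(-28) = r² + 28 = 28 + r²)
(z(62) - 31229) + 32507 = ((28 + 62²) - 31229) + 32507 = ((28 + 3844) - 31229) + 32507 = (3872 - 31229) + 32507 = -27357 + 32507 = 5150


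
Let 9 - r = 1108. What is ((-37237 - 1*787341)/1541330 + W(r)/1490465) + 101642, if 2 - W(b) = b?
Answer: 23350077854045046/229729841845 ≈ 1.0164e+5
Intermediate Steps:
r = -1099 (r = 9 - 1*1108 = 9 - 1108 = -1099)
W(b) = 2 - b
((-37237 - 1*787341)/1541330 + W(r)/1490465) + 101642 = ((-37237 - 1*787341)/1541330 + (2 - 1*(-1099))/1490465) + 101642 = ((-37237 - 787341)*(1/1541330) + (2 + 1099)*(1/1490465)) + 101642 = (-824578*1/1541330 + 1101*(1/1490465)) + 101642 = (-412289/770665 + 1101/1490465) + 101642 = -122730764444/229729841845 + 101642 = 23350077854045046/229729841845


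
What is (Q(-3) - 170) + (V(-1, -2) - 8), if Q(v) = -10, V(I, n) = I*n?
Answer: -186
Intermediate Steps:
(Q(-3) - 170) + (V(-1, -2) - 8) = (-10 - 170) + (-1*(-2) - 8) = -180 + (2 - 8) = -180 - 6 = -186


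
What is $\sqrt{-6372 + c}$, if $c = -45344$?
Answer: $2 i \sqrt{12929} \approx 227.41 i$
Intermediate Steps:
$\sqrt{-6372 + c} = \sqrt{-6372 - 45344} = \sqrt{-51716} = 2 i \sqrt{12929}$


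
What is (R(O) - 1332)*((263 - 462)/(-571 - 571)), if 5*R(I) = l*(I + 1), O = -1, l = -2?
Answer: -132534/571 ≈ -232.11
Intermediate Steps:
R(I) = -⅖ - 2*I/5 (R(I) = (-2*(I + 1))/5 = (-2*(1 + I))/5 = (-2 - 2*I)/5 = -⅖ - 2*I/5)
(R(O) - 1332)*((263 - 462)/(-571 - 571)) = ((-⅖ - ⅖*(-1)) - 1332)*((263 - 462)/(-571 - 571)) = ((-⅖ + ⅖) - 1332)*(-199/(-1142)) = (0 - 1332)*(-199*(-1/1142)) = -1332*199/1142 = -132534/571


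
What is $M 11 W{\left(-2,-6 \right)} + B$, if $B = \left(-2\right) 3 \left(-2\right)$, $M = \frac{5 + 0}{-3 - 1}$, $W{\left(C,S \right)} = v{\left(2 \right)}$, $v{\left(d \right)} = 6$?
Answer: $- \frac{141}{2} \approx -70.5$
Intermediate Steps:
$W{\left(C,S \right)} = 6$
$M = - \frac{5}{4}$ ($M = \frac{5}{-4} = 5 \left(- \frac{1}{4}\right) = - \frac{5}{4} \approx -1.25$)
$B = 12$ ($B = \left(-6\right) \left(-2\right) = 12$)
$M 11 W{\left(-2,-6 \right)} + B = \left(- \frac{5}{4}\right) 11 \cdot 6 + 12 = \left(- \frac{55}{4}\right) 6 + 12 = - \frac{165}{2} + 12 = - \frac{141}{2}$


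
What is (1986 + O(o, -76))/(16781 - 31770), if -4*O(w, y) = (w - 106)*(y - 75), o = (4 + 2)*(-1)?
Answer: 2242/14989 ≈ 0.14958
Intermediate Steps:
o = -6 (o = 6*(-1) = -6)
O(w, y) = -(-106 + w)*(-75 + y)/4 (O(w, y) = -(w - 106)*(y - 75)/4 = -(-106 + w)*(-75 + y)/4)
(1986 + O(o, -76))/(16781 - 31770) = (1986 + (-3975/2 + (53/2)*(-76) + (75/4)*(-6) - ¼*(-6)*(-76)))/(16781 - 31770) = (1986 + (-3975/2 - 2014 - 225/2 - 114))/(-14989) = (1986 - 4228)*(-1/14989) = -2242*(-1/14989) = 2242/14989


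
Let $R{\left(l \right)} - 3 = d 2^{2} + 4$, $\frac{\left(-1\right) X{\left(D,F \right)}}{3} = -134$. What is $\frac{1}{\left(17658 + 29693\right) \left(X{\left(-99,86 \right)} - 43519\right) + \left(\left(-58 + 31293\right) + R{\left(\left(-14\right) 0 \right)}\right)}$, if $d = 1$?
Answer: $- \frac{1}{2041601821} \approx -4.8981 \cdot 10^{-10}$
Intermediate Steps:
$X{\left(D,F \right)} = 402$ ($X{\left(D,F \right)} = \left(-3\right) \left(-134\right) = 402$)
$R{\left(l \right)} = 11$ ($R{\left(l \right)} = 3 + \left(1 \cdot 2^{2} + 4\right) = 3 + \left(1 \cdot 4 + 4\right) = 3 + \left(4 + 4\right) = 3 + 8 = 11$)
$\frac{1}{\left(17658 + 29693\right) \left(X{\left(-99,86 \right)} - 43519\right) + \left(\left(-58 + 31293\right) + R{\left(\left(-14\right) 0 \right)}\right)} = \frac{1}{\left(17658 + 29693\right) \left(402 - 43519\right) + \left(\left(-58 + 31293\right) + 11\right)} = \frac{1}{47351 \left(-43117\right) + \left(31235 + 11\right)} = \frac{1}{-2041633067 + 31246} = \frac{1}{-2041601821} = - \frac{1}{2041601821}$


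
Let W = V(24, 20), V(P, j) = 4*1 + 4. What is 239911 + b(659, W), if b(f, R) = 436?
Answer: 240347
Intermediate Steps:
V(P, j) = 8 (V(P, j) = 4 + 4 = 8)
W = 8
239911 + b(659, W) = 239911 + 436 = 240347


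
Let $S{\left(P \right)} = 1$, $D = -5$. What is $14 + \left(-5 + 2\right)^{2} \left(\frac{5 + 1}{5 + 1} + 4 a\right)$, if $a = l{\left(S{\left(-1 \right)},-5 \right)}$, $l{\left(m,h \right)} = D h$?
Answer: $923$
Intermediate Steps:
$l{\left(m,h \right)} = - 5 h$
$a = 25$ ($a = \left(-5\right) \left(-5\right) = 25$)
$14 + \left(-5 + 2\right)^{2} \left(\frac{5 + 1}{5 + 1} + 4 a\right) = 14 + \left(-5 + 2\right)^{2} \left(\frac{5 + 1}{5 + 1} + 4 \cdot 25\right) = 14 + \left(-3\right)^{2} \left(\frac{6}{6} + 100\right) = 14 + 9 \left(6 \cdot \frac{1}{6} + 100\right) = 14 + 9 \left(1 + 100\right) = 14 + 9 \cdot 101 = 14 + 909 = 923$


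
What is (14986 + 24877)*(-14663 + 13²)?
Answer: -577774322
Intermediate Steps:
(14986 + 24877)*(-14663 + 13²) = 39863*(-14663 + 169) = 39863*(-14494) = -577774322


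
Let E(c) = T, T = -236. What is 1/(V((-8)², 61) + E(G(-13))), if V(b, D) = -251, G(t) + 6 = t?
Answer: -1/487 ≈ -0.0020534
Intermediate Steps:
G(t) = -6 + t
E(c) = -236
1/(V((-8)², 61) + E(G(-13))) = 1/(-251 - 236) = 1/(-487) = -1/487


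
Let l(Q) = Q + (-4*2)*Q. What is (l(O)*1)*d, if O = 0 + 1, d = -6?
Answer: 42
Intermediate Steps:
O = 1
l(Q) = -7*Q (l(Q) = Q - 8*Q = -7*Q)
(l(O)*1)*d = (-7*1*1)*(-6) = -7*1*(-6) = -7*(-6) = 42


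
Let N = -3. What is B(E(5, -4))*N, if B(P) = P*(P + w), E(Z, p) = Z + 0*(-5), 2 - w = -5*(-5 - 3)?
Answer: 495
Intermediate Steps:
w = -38 (w = 2 - (-5)*(-5 - 3) = 2 - (-5)*(-8) = 2 - 1*40 = 2 - 40 = -38)
E(Z, p) = Z (E(Z, p) = Z + 0 = Z)
B(P) = P*(-38 + P) (B(P) = P*(P - 38) = P*(-38 + P))
B(E(5, -4))*N = (5*(-38 + 5))*(-3) = (5*(-33))*(-3) = -165*(-3) = 495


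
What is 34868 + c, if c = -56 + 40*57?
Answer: 37092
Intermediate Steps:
c = 2224 (c = -56 + 2280 = 2224)
34868 + c = 34868 + 2224 = 37092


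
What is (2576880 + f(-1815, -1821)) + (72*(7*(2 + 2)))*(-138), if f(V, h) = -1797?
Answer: 2296875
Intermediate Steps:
(2576880 + f(-1815, -1821)) + (72*(7*(2 + 2)))*(-138) = (2576880 - 1797) + (72*(7*(2 + 2)))*(-138) = 2575083 + (72*(7*4))*(-138) = 2575083 + (72*28)*(-138) = 2575083 + 2016*(-138) = 2575083 - 278208 = 2296875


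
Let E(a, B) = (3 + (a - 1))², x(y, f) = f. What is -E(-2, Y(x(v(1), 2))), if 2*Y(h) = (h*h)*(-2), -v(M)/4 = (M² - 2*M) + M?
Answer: 0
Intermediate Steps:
v(M) = -4*M² + 4*M (v(M) = -4*((M² - 2*M) + M) = -4*(M² - M) = -4*M² + 4*M)
Y(h) = -h² (Y(h) = ((h*h)*(-2))/2 = (h²*(-2))/2 = (-2*h²)/2 = -h²)
E(a, B) = (2 + a)² (E(a, B) = (3 + (-1 + a))² = (2 + a)²)
-E(-2, Y(x(v(1), 2))) = -(2 - 2)² = -1*0² = -1*0 = 0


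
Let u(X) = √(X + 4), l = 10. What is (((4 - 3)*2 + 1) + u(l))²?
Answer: (3 + √14)² ≈ 45.450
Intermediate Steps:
u(X) = √(4 + X)
(((4 - 3)*2 + 1) + u(l))² = (((4 - 3)*2 + 1) + √(4 + 10))² = ((1*2 + 1) + √14)² = ((2 + 1) + √14)² = (3 + √14)²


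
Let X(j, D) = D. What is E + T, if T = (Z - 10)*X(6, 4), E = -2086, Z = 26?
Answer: -2022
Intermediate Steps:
T = 64 (T = (26 - 10)*4 = 16*4 = 64)
E + T = -2086 + 64 = -2022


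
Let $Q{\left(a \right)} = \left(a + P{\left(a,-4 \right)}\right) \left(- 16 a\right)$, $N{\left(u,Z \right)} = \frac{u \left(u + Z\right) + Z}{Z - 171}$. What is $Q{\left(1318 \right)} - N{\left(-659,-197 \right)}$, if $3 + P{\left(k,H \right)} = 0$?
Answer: $- \frac{10204341053}{368} \approx -2.7729 \cdot 10^{7}$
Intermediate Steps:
$P{\left(k,H \right)} = -3$ ($P{\left(k,H \right)} = -3 + 0 = -3$)
$N{\left(u,Z \right)} = \frac{Z + u \left(Z + u\right)}{-171 + Z}$ ($N{\left(u,Z \right)} = \frac{u \left(Z + u\right) + Z}{-171 + Z} = \frac{Z + u \left(Z + u\right)}{-171 + Z}$)
$Q{\left(a \right)} = - 16 a \left(-3 + a\right)$ ($Q{\left(a \right)} = \left(a - 3\right) \left(- 16 a\right) = \left(-3 + a\right) \left(- 16 a\right) = - 16 a \left(-3 + a\right)$)
$Q{\left(1318 \right)} - N{\left(-659,-197 \right)} = 16 \cdot 1318 \left(3 - 1318\right) - \frac{-197 + \left(-659\right)^{2} - -129823}{-171 - 197} = 16 \cdot 1318 \left(3 - 1318\right) - \frac{-197 + 434281 + 129823}{-368} = 16 \cdot 1318 \left(-1315\right) - \left(- \frac{1}{368}\right) 563907 = -27730720 - - \frac{563907}{368} = -27730720 + \frac{563907}{368} = - \frac{10204341053}{368}$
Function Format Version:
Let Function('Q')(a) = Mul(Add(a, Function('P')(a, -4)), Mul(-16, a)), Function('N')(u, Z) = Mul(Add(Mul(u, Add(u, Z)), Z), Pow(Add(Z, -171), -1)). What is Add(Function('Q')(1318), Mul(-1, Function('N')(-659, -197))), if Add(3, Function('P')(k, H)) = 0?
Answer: Rational(-10204341053, 368) ≈ -2.7729e+7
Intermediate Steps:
Function('P')(k, H) = -3 (Function('P')(k, H) = Add(-3, 0) = -3)
Function('N')(u, Z) = Mul(Pow(Add(-171, Z), -1), Add(Z, Mul(u, Add(Z, u)))) (Function('N')(u, Z) = Mul(Add(Mul(u, Add(Z, u)), Z), Pow(Add(-171, Z), -1)) = Mul(Add(Z, Mul(u, Add(Z, u))), Pow(Add(-171, Z), -1)) = Mul(Pow(Add(-171, Z), -1), Add(Z, Mul(u, Add(Z, u)))))
Function('Q')(a) = Mul(-16, a, Add(-3, a)) (Function('Q')(a) = Mul(Add(a, -3), Mul(-16, a)) = Mul(Add(-3, a), Mul(-16, a)) = Mul(-16, a, Add(-3, a)))
Add(Function('Q')(1318), Mul(-1, Function('N')(-659, -197))) = Add(Mul(16, 1318, Add(3, Mul(-1, 1318))), Mul(-1, Mul(Pow(Add(-171, -197), -1), Add(-197, Pow(-659, 2), Mul(-197, -659))))) = Add(Mul(16, 1318, Add(3, -1318)), Mul(-1, Mul(Pow(-368, -1), Add(-197, 434281, 129823)))) = Add(Mul(16, 1318, -1315), Mul(-1, Mul(Rational(-1, 368), 563907))) = Add(-27730720, Mul(-1, Rational(-563907, 368))) = Add(-27730720, Rational(563907, 368)) = Rational(-10204341053, 368)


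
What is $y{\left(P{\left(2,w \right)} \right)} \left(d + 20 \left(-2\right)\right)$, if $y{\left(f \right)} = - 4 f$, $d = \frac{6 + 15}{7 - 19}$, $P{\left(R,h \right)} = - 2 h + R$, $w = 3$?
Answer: $-668$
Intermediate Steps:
$P{\left(R,h \right)} = R - 2 h$
$d = - \frac{7}{4}$ ($d = \frac{21}{7 - 19} = \frac{21}{-12} = 21 \left(- \frac{1}{12}\right) = - \frac{7}{4} \approx -1.75$)
$y{\left(P{\left(2,w \right)} \right)} \left(d + 20 \left(-2\right)\right) = - 4 \left(2 - 6\right) \left(- \frac{7}{4} + 20 \left(-2\right)\right) = - 4 \left(2 - 6\right) \left(- \frac{7}{4} - 40\right) = \left(-4\right) \left(-4\right) \left(- \frac{167}{4}\right) = 16 \left(- \frac{167}{4}\right) = -668$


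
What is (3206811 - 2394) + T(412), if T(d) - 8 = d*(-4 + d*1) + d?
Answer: 3372933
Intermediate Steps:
T(d) = 8 + d + d*(-4 + d) (T(d) = 8 + (d*(-4 + d*1) + d) = 8 + (d*(-4 + d) + d) = 8 + (d + d*(-4 + d)) = 8 + d + d*(-4 + d))
(3206811 - 2394) + T(412) = (3206811 - 2394) + (8 + 412**2 - 3*412) = 3204417 + (8 + 169744 - 1236) = 3204417 + 168516 = 3372933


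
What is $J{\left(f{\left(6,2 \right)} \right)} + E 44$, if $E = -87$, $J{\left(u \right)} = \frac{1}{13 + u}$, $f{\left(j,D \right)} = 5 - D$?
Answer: $- \frac{61247}{16} \approx -3827.9$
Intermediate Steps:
$J{\left(f{\left(6,2 \right)} \right)} + E 44 = \frac{1}{13 + \left(5 - 2\right)} - 3828 = \frac{1}{13 + 3} - 3828 = \frac{1}{16} - 3828 = - \frac{61247}{16}$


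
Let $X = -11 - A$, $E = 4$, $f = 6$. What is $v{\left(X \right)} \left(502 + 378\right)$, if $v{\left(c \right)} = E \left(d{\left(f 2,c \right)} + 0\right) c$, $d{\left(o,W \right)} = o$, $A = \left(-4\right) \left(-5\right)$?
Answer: $-1309440$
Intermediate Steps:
$A = 20$
$X = -31$ ($X = -11 - 20 = -31$)
$v{\left(c \right)} = 48 c$ ($v{\left(c \right)} = 4 \left(6 \cdot 2 + 0\right) c = 4 \left(12 + 0\right) c = 4 \cdot 12 c = 48 c$)
$v{\left(X \right)} \left(502 + 378\right) = 48 \left(-31\right) \left(502 + 378\right) = \left(-1488\right) 880 = -1309440$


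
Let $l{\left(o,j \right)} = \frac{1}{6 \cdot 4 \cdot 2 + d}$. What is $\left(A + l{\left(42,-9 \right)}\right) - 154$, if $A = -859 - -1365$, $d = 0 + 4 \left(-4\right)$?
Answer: $\frac{11265}{32} \approx 352.03$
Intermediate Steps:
$d = -16$ ($d = 0 - 16 = -16$)
$l{\left(o,j \right)} = \frac{1}{32}$ ($l{\left(o,j \right)} = \frac{1}{6 \cdot 4 \cdot 2 - 16} = \frac{1}{24 \cdot 2 - 16} = \frac{1}{48 - 16} = \frac{1}{32}$)
$A = 506$ ($A = -859 + 1365 = 506$)
$\left(A + l{\left(42,-9 \right)}\right) - 154 = \left(506 + \frac{1}{32}\right) - 154 = \frac{16193}{32} - 154 = \frac{11265}{32}$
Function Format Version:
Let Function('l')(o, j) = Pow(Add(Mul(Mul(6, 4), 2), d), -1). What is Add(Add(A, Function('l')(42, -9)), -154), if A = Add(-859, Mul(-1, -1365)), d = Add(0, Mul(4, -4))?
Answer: Rational(11265, 32) ≈ 352.03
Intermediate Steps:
d = -16 (d = Add(0, -16) = -16)
Function('l')(o, j) = Rational(1, 32) (Function('l')(o, j) = Pow(Add(Mul(Mul(6, 4), 2), -16), -1) = Pow(Add(Mul(24, 2), -16), -1) = Pow(Add(48, -16), -1) = Pow(32, -1) = Rational(1, 32))
A = 506 (A = Add(-859, 1365) = 506)
Add(Add(A, Function('l')(42, -9)), -154) = Add(Add(506, Rational(1, 32)), -154) = Add(Rational(16193, 32), -154) = Rational(11265, 32)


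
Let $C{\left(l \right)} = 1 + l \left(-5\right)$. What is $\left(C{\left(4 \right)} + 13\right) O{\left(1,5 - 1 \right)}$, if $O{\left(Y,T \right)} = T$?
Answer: $-24$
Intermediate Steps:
$C{\left(l \right)} = 1 - 5 l$
$\left(C{\left(4 \right)} + 13\right) O{\left(1,5 - 1 \right)} = \left(\left(1 - 20\right) + 13\right) \left(5 - 1\right) = \left(-19 + 13\right) 4 = \left(-6\right) 4 = -24$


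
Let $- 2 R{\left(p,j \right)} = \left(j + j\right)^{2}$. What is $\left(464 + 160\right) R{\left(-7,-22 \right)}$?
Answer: $-604032$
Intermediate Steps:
$R{\left(p,j \right)} = - 2 j^{2}$ ($R{\left(p,j \right)} = - \frac{\left(j + j\right)^{2}}{2} = - \frac{\left(2 j\right)^{2}}{2} = - \frac{4 j^{2}}{2} = - 2 j^{2}$)
$\left(464 + 160\right) R{\left(-7,-22 \right)} = \left(464 + 160\right) \left(- 2 \left(-22\right)^{2}\right) = 624 \left(\left(-2\right) 484\right) = 624 \left(-968\right) = -604032$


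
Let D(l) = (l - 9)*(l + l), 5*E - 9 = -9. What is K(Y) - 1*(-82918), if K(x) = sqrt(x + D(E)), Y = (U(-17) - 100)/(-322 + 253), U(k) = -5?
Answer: 82918 + sqrt(805)/23 ≈ 82919.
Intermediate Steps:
E = 0 (E = 9/5 + (1/5)*(-9) = 9/5 - 9/5 = 0)
D(l) = 2*l*(-9 + l) (D(l) = (-9 + l)*(2*l) = 2*l*(-9 + l))
Y = 35/23 (Y = (-5 - 100)/(-322 + 253) = -105/(-69) = -105*(-1/69) = 35/23 ≈ 1.5217)
K(x) = sqrt(x) (K(x) = sqrt(x + 2*0*(-9 + 0)) = sqrt(x + 2*0*(-9)) = sqrt(x + 0) = sqrt(x))
K(Y) - 1*(-82918) = sqrt(35/23) - 1*(-82918) = sqrt(805)/23 + 82918 = 82918 + sqrt(805)/23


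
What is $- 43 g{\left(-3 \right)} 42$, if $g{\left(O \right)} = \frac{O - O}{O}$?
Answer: $0$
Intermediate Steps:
$g{\left(O \right)} = 0$ ($g{\left(O \right)} = \frac{0}{O} = 0$)
$- 43 g{\left(-3 \right)} 42 = \left(-43\right) 0 \cdot 42 = 0 \cdot 42 = 0$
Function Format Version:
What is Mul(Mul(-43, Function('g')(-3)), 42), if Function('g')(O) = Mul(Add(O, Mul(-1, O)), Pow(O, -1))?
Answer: 0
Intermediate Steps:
Function('g')(O) = 0 (Function('g')(O) = Mul(0, Pow(O, -1)) = 0)
Mul(Mul(-43, Function('g')(-3)), 42) = Mul(Mul(-43, 0), 42) = Mul(0, 42) = 0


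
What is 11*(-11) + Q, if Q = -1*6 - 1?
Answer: -128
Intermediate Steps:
Q = -7 (Q = -6 - 1 = -7)
11*(-11) + Q = 11*(-11) - 7 = -121 - 7 = -128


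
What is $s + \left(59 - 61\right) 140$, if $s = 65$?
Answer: $-215$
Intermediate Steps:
$s + \left(59 - 61\right) 140 = 65 + \left(59 - 61\right) 140 = 65 - 280 = -215$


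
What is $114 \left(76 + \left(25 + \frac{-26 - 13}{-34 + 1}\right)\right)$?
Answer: $\frac{128136}{11} \approx 11649.0$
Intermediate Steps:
$114 \left(76 + \left(25 + \frac{-26 - 13}{-34 + 1}\right)\right) = 114 \left(76 + \left(25 - \frac{39}{-33}\right)\right) = 114 \left(76 + \left(25 - - \frac{13}{11}\right)\right) = 114 \left(76 + \left(25 + \frac{13}{11}\right)\right) = 114 \left(76 + \frac{288}{11}\right) = 114 \cdot \frac{1124}{11} = \frac{128136}{11}$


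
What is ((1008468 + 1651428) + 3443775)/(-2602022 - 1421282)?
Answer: -6103671/4023304 ≈ -1.5171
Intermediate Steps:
((1008468 + 1651428) + 3443775)/(-2602022 - 1421282) = (2659896 + 3443775)/(-4023304) = 6103671*(-1/4023304) = -6103671/4023304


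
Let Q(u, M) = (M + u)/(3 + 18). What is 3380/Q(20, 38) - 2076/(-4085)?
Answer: 145036854/118465 ≈ 1224.3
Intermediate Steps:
Q(u, M) = M/21 + u/21 (Q(u, M) = (M + u)/21 = (M + u)*(1/21) = M/21 + u/21)
3380/Q(20, 38) - 2076/(-4085) = 3380/((1/21)*38 + (1/21)*20) - 2076/(-4085) = 3380/(38/21 + 20/21) - 2076*(-1/4085) = 3380/(58/21) + 2076/4085 = 3380*(21/58) + 2076/4085 = 35490/29 + 2076/4085 = 145036854/118465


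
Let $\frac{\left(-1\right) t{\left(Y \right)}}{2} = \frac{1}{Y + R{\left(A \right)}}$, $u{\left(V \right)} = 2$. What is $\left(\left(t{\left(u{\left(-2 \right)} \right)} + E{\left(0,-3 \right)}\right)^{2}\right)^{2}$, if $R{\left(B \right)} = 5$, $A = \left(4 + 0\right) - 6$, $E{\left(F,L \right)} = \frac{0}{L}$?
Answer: $\frac{16}{2401} \approx 0.0066639$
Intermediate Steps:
$E{\left(F,L \right)} = 0$
$A = -2$ ($A = 4 - 6 = -2$)
$t{\left(Y \right)} = - \frac{2}{5 + Y}$ ($t{\left(Y \right)} = - \frac{2}{Y + 5} = - \frac{2}{5 + Y}$)
$\left(\left(t{\left(u{\left(-2 \right)} \right)} + E{\left(0,-3 \right)}\right)^{2}\right)^{2} = \left(\left(- \frac{2}{5 + 2} + 0\right)^{2}\right)^{2} = \left(\left(- \frac{2}{7} + 0\right)^{2}\right)^{2} = \left(\left(- \frac{2}{7}\right)^{2}\right)^{2} = \left(\frac{4}{49}\right)^{2} = \frac{16}{2401}$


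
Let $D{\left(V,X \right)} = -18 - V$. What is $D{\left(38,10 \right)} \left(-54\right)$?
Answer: $3024$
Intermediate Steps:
$D{\left(38,10 \right)} \left(-54\right) = \left(-18 - 38\right) \left(-54\right) = \left(-56\right) \left(-54\right) = 3024$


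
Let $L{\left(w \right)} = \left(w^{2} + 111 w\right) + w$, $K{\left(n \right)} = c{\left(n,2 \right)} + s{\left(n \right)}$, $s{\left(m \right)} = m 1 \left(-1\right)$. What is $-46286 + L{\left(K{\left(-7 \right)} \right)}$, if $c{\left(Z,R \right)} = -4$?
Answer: $-45941$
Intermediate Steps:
$s{\left(m \right)} = - m$ ($s{\left(m \right)} = m \left(-1\right) = - m$)
$K{\left(n \right)} = -4 - n$
$L{\left(w \right)} = w^{2} + 112 w$
$-46286 + L{\left(K{\left(-7 \right)} \right)} = -46286 + \left(-4 - -7\right) \left(112 - -3\right) = -46286 + \left(-4 + 7\right) \left(112 + \left(-4 + 7\right)\right) = -46286 + 3 \left(112 + 3\right) = -46286 + 3 \cdot 115 = -46286 + 345 = -45941$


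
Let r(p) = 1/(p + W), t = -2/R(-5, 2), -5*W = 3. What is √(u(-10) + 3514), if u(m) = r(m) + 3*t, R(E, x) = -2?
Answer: 14*√50403/53 ≈ 59.304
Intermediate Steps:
W = -⅗ (W = -⅕*3 = -⅗ ≈ -0.60000)
t = 1 (t = -2/(-2) = -2*(-½) = 1)
r(p) = 1/(-⅗ + p) (r(p) = 1/(p - ⅗) = 1/(-⅗ + p))
u(m) = 3 + 5/(-3 + 5*m) (u(m) = 5/(-3 + 5*m) + 3*1 = 5/(-3 + 5*m) + 3 = 3 + 5/(-3 + 5*m))
√(u(-10) + 3514) = √((-4 + 15*(-10))/(-3 + 5*(-10)) + 3514) = √((-4 - 150)/(-3 - 50) + 3514) = √(-154/(-53) + 3514) = √(-1/53*(-154) + 3514) = √(154/53 + 3514) = √(186396/53) = 14*√50403/53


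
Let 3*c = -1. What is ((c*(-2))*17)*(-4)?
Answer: -136/3 ≈ -45.333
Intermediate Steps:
c = -1/3 (c = (1/3)*(-1) = -1/3 ≈ -0.33333)
((c*(-2))*17)*(-4) = (-1/3*(-2)*17)*(-4) = ((2/3)*17)*(-4) = (34/3)*(-4) = -136/3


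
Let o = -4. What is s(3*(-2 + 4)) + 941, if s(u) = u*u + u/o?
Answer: 1951/2 ≈ 975.50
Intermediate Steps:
s(u) = u² - u/4 (s(u) = u*u + u/(-4) = u² + u*(-¼) = u² - u/4)
s(3*(-2 + 4)) + 941 = (3*(-2 + 4))*(-¼ + 3*(-2 + 4)) + 941 = (3*2)*(-¼ + 3*2) + 941 = 6*(-¼ + 6) + 941 = 6*(23/4) + 941 = 69/2 + 941 = 1951/2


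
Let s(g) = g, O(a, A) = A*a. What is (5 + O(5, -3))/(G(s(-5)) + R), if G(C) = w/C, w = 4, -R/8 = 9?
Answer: 25/182 ≈ 0.13736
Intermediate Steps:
R = -72 (R = -8*9 = -72)
G(C) = 4/C
(5 + O(5, -3))/(G(s(-5)) + R) = (5 - 3*5)/(4/(-5) - 72) = (5 - 15)/(4*(-1/5) - 72) = -10/(-4/5 - 72) = -10/(-364/5) = -5/364*(-10) = 25/182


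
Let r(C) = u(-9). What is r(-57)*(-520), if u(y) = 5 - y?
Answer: -7280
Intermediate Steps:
r(C) = 14 (r(C) = 5 - 1*(-9) = 5 + 9 = 14)
r(-57)*(-520) = 14*(-520) = -7280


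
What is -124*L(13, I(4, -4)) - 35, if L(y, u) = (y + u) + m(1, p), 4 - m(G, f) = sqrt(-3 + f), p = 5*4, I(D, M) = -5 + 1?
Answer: -1647 + 124*sqrt(17) ≈ -1135.7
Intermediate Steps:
I(D, M) = -4
p = 20
m(G, f) = 4 - sqrt(-3 + f)
L(y, u) = 4 + u + y - sqrt(17) (L(y, u) = (y + u) + (4 - sqrt(-3 + 20)) = (u + y) + (4 - sqrt(17)) = 4 + u + y - sqrt(17))
-124*L(13, I(4, -4)) - 35 = -124*(4 - 4 + 13 - sqrt(17)) - 35 = -124*(13 - sqrt(17)) - 35 = (-1612 + 124*sqrt(17)) - 35 = -1647 + 124*sqrt(17)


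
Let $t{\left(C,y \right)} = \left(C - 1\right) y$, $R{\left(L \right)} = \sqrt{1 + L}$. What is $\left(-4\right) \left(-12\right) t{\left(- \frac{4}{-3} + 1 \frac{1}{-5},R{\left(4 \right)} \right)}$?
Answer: $\frac{32 \sqrt{5}}{5} \approx 14.311$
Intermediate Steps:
$t{\left(C,y \right)} = y \left(-1 + C\right)$ ($t{\left(C,y \right)} = \left(-1 + C\right) y = y \left(-1 + C\right)$)
$\left(-4\right) \left(-12\right) t{\left(- \frac{4}{-3} + 1 \frac{1}{-5},R{\left(4 \right)} \right)} = \left(-4\right) \left(-12\right) \sqrt{1 + 4} \left(-1 + \left(- \frac{4}{-3} + 1 \frac{1}{-5}\right)\right) = 48 \sqrt{5} \left(-1 + \left(\left(-4\right) \left(- \frac{1}{3}\right) + 1 \left(- \frac{1}{5}\right)\right)\right) = 48 \sqrt{5} \left(-1 + \left(\frac{4}{3} - \frac{1}{5}\right)\right) = 48 \sqrt{5} \left(-1 + \frac{17}{15}\right) = 48 \sqrt{5} \cdot \frac{2}{15} = 48 \frac{2 \sqrt{5}}{15} = \frac{32 \sqrt{5}}{5}$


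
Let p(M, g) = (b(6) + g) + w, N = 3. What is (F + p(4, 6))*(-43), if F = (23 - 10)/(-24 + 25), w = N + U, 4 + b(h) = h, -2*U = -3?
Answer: -2193/2 ≈ -1096.5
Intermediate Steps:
U = 3/2 (U = -1/2*(-3) = 3/2 ≈ 1.5000)
b(h) = -4 + h
w = 9/2 (w = 3 + 3/2 = 9/2 ≈ 4.5000)
p(M, g) = 13/2 + g (p(M, g) = ((-4 + 6) + g) + 9/2 = (2 + g) + 9/2 = 13/2 + g)
F = 13 (F = 13/1 = 13*1 = 13)
(F + p(4, 6))*(-43) = (13 + (13/2 + 6))*(-43) = (13 + 25/2)*(-43) = (51/2)*(-43) = -2193/2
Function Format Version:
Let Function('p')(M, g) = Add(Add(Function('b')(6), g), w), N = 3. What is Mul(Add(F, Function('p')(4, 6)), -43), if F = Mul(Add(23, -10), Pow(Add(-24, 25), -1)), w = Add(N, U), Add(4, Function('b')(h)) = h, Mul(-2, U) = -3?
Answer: Rational(-2193, 2) ≈ -1096.5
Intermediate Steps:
U = Rational(3, 2) (U = Mul(Rational(-1, 2), -3) = Rational(3, 2) ≈ 1.5000)
Function('b')(h) = Add(-4, h)
w = Rational(9, 2) (w = Add(3, Rational(3, 2)) = Rational(9, 2) ≈ 4.5000)
Function('p')(M, g) = Add(Rational(13, 2), g) (Function('p')(M, g) = Add(Add(Add(-4, 6), g), Rational(9, 2)) = Add(Add(2, g), Rational(9, 2)) = Add(Rational(13, 2), g))
F = 13 (F = Mul(13, Pow(1, -1)) = Mul(13, 1) = 13)
Mul(Add(F, Function('p')(4, 6)), -43) = Mul(Add(13, Add(Rational(13, 2), 6)), -43) = Mul(Add(13, Rational(25, 2)), -43) = Mul(Rational(51, 2), -43) = Rational(-2193, 2)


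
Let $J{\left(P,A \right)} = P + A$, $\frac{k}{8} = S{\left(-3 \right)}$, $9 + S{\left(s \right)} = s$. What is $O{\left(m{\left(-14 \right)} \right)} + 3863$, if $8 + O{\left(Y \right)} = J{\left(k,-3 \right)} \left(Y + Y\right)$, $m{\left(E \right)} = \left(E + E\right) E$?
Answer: $-73761$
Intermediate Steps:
$m{\left(E \right)} = 2 E^{2}$ ($m{\left(E \right)} = 2 E E = 2 E^{2}$)
$S{\left(s \right)} = -9 + s$
$k = -96$ ($k = 8 \left(-9 - 3\right) = 8 \left(-12\right) = -96$)
$J{\left(P,A \right)} = A + P$
$O{\left(Y \right)} = -8 - 198 Y$ ($O{\left(Y \right)} = -8 + \left(-3 - 96\right) \left(Y + Y\right) = -8 - 99 \cdot 2 Y = -8 - 198 Y$)
$O{\left(m{\left(-14 \right)} \right)} + 3863 = \left(-8 - 198 \cdot 2 \left(-14\right)^{2}\right) + 3863 = \left(-8 - 198 \cdot 2 \cdot 196\right) + 3863 = \left(-8 - 77616\right) + 3863 = -77624 + 3863 = -73761$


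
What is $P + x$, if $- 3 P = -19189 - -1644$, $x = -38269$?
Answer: $- \frac{97262}{3} \approx -32421.0$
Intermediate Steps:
$P = \frac{17545}{3}$ ($P = - \frac{-19189 - -1644}{3} = - \frac{-19189 + 1644}{3} = \left(- \frac{1}{3}\right) \left(-17545\right) = \frac{17545}{3} \approx 5848.3$)
$P + x = \frac{17545}{3} - 38269 = - \frac{97262}{3}$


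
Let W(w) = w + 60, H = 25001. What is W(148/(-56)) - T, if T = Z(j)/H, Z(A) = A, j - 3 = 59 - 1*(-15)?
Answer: 20074725/350014 ≈ 57.354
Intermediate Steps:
W(w) = 60 + w
j = 77 (j = 3 + (59 - 1*(-15)) = 3 + (59 + 15) = 3 + 74 = 77)
T = 77/25001 ≈ 0.0030799
W(148/(-56)) - T = (60 + 148/(-56)) - 1*77/25001 = (60 + 148*(-1/56)) - 77/25001 = (60 - 37/14) - 77/25001 = 803/14 - 77/25001 = 20074725/350014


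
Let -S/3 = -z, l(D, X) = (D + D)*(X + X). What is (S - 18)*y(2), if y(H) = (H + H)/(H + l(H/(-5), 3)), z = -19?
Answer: 750/7 ≈ 107.14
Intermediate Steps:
l(D, X) = 4*D*X (l(D, X) = (2*D)*(2*X) = 4*D*X)
y(H) = -10/7 (y(H) = (H + H)/(H + 4*(H/(-5))*3) = (2*H)/(H + 4*(H*(-⅕))*3) = (2*H)/(H + 4*(-H/5)*3) = (2*H)/(H - 12*H/5) = (2*H)/((-7*H/5)) = (2*H)*(-5/(7*H)) = -10/7)
S = -57 (S = -(-3)*(-19) = -3*19 = -57)
(S - 18)*y(2) = (-57 - 18)*(-10/7) = -75*(-10/7) = 750/7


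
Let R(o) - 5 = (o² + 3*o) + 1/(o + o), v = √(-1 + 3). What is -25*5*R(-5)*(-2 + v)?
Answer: 3725 - 3725*√2/2 ≈ 1091.0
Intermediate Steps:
v = √2 ≈ 1.4142
R(o) = 5 + o² + 1/(2*o) + 3*o (R(o) = 5 + ((o² + 3*o) + 1/(o + o)) = 5 + ((o² + 3*o) + 1/(2*o)) = 5 + (o² + 1/(2*o) + 3*o) = 5 + o² + 1/(2*o) + 3*o)
-25*5*R(-5)*(-2 + v) = -25*5*(5 + (-5)² + (½)/(-5) + 3*(-5))*(-2 + √2) = -25*5*(5 + 25 + (½)*(-⅕) - 15)*(-2 + √2) = -25*5*(5 + 25 - ⅒ - 15)*(-2 + √2) = -25*5*(149/10)*(-2 + √2) = -3725*(-2 + √2)/2 = -25*(-149 + 149*√2/2) = 3725 - 3725*√2/2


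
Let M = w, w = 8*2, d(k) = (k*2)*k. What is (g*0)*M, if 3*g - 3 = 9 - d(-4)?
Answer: 0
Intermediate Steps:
d(k) = 2*k² (d(k) = (2*k)*k = 2*k²)
g = -20/3 (g = 1 + (9 - 2*(-4)²)/3 = 1 + (9 - 2*16)/3 = 1 + (9 - 1*32)/3 = 1 + (9 - 32)/3 = 1 + (⅓)*(-23) = 1 - 23/3 = -20/3 ≈ -6.6667)
w = 16
M = 16
(g*0)*M = -20/3*0*16 = 0*16 = 0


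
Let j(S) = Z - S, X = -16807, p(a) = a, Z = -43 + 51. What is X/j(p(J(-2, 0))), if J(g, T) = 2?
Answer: -16807/6 ≈ -2801.2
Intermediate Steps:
Z = 8
j(S) = 8 - S
X/j(p(J(-2, 0))) = -16807/(8 - 1*2) = -16807/(8 - 2) = -16807/6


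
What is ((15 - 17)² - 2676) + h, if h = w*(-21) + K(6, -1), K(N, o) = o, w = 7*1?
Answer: -2820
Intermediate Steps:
w = 7
h = -148 (h = 7*(-21) - 1 = -147 - 1 = -148)
((15 - 17)² - 2676) + h = ((15 - 17)² - 2676) - 148 = ((-2)² - 2676) - 148 = (4 - 2676) - 148 = -2672 - 148 = -2820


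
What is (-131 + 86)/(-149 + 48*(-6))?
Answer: 45/437 ≈ 0.10297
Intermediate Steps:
(-131 + 86)/(-149 + 48*(-6)) = -45/(-149 - 288) = -45/(-437) = -45*(-1/437) = 45/437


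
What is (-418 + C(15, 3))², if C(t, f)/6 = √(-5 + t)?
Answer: 175084 - 5016*√10 ≈ 1.5922e+5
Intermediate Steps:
C(t, f) = 6*√(-5 + t)
(-418 + C(15, 3))² = (-418 + 6*√(-5 + 15))² = (-418 + 6*√10)²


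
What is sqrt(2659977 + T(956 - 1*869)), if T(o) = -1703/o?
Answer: 2*sqrt(5033304438)/87 ≈ 1630.9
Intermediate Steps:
sqrt(2659977 + T(956 - 1*869)) = sqrt(2659977 - 1703/(956 - 1*869)) = sqrt(2659977 - 1703/(956 - 869)) = sqrt(2659977 - 1703/87) = sqrt(231416296/87) = 2*sqrt(5033304438)/87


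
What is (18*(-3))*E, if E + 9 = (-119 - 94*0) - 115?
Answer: 13122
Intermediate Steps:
E = -243 (E = -9 + ((-119 - 94*0) - 115) = -9 + ((-119 + 0) - 115) = -9 + (-119 - 115) = -9 - 234 = -243)
(18*(-3))*E = (18*(-3))*(-243) = -54*(-243) = 13122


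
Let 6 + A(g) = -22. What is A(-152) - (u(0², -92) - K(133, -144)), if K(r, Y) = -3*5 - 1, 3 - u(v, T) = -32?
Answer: -79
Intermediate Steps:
A(g) = -28 (A(g) = -6 - 22 = -28)
u(v, T) = 35 (u(v, T) = 3 - 1*(-32) = 3 + 32 = 35)
K(r, Y) = -16 (K(r, Y) = -15 - 1 = -16)
A(-152) - (u(0², -92) - K(133, -144)) = -28 - (35 - 1*(-16)) = -28 - (35 + 16) = -28 - 1*51 = -28 - 51 = -79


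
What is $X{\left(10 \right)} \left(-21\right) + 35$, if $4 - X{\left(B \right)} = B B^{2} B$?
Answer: $209951$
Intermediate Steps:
$X{\left(B \right)} = 4 - B^{4}$ ($X{\left(B \right)} = 4 - B B^{2} B = 4 - B^{3} B = 4 - B^{4}$)
$X{\left(10 \right)} \left(-21\right) + 35 = \left(4 - 10^{4}\right) \left(-21\right) + 35 = \left(4 - 10000\right) \left(-21\right) + 35 = \left(-9996\right) \left(-21\right) + 35 = 209916 + 35 = 209951$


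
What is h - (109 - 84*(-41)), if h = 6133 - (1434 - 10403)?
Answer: 11549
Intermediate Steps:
h = 15102 (h = 6133 - 1*(-8969) = 6133 + 8969 = 15102)
h - (109 - 84*(-41)) = 15102 - (109 - 84*(-41)) = 15102 - (109 + 3444) = 15102 - 1*3553 = 15102 - 3553 = 11549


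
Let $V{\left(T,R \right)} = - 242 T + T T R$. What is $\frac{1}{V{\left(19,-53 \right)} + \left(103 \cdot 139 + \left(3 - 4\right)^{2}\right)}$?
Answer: $- \frac{1}{9413} \approx -0.00010624$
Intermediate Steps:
$V{\left(T,R \right)} = - 242 T + R T^{2}$ ($V{\left(T,R \right)} = - 242 T + T^{2} R = - 242 T + R T^{2}$)
$\frac{1}{V{\left(19,-53 \right)} + \left(103 \cdot 139 + \left(3 - 4\right)^{2}\right)} = \frac{1}{19 \left(-242 - 1007\right) + \left(103 \cdot 139 + \left(3 - 4\right)^{2}\right)} = \frac{1}{19 \left(-242 - 1007\right) + \left(14317 + \left(3 - 4\right)^{2}\right)} = \frac{1}{19 \left(-1249\right) + \left(14317 + \left(3 - 4\right)^{2}\right)} = \frac{1}{-23731 + \left(14317 + \left(-1\right)^{2}\right)} = \frac{1}{-23731 + \left(14317 + 1\right)} = \frac{1}{-23731 + 14318} = \frac{1}{-9413} = - \frac{1}{9413}$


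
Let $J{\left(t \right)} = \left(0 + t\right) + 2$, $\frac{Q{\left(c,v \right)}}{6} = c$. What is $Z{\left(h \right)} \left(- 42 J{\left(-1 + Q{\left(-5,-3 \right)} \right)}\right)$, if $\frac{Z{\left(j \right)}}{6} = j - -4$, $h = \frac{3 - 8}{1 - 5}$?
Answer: $38367$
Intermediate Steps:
$h = \frac{5}{4}$ ($h = - \frac{5}{-4} = \left(-5\right) \left(- \frac{1}{4}\right) = \frac{5}{4} \approx 1.25$)
$Q{\left(c,v \right)} = 6 c$
$Z{\left(j \right)} = 24 + 6 j$ ($Z{\left(j \right)} = 6 \left(j - -4\right) = 6 \left(j + 4\right) = 6 \left(4 + j\right) = 24 + 6 j$)
$J{\left(t \right)} = 2 + t$ ($J{\left(t \right)} = t + 2 = 2 + t$)
$Z{\left(h \right)} \left(- 42 J{\left(-1 + Q{\left(-5,-3 \right)} \right)}\right) = \left(24 + 6 \cdot \frac{5}{4}\right) \left(- 42 \left(2 + \left(-1 + 6 \left(-5\right)\right)\right)\right) = \left(24 + \frac{15}{2}\right) \left(- 42 \left(2 - 31\right)\right) = \frac{63 \left(- 42 \left(2 - 31\right)\right)}{2} = \frac{63 \left(\left(-42\right) \left(-29\right)\right)}{2} = \frac{63}{2} \cdot 1218 = 38367$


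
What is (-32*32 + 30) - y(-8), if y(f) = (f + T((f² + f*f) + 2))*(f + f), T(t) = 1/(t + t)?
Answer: -72926/65 ≈ -1121.9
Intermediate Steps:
T(t) = 1/(2*t)
y(f) = 2*f*(f + 1/(2*(2 + 2*f²))) (y(f) = (f + 1/(2*((f² + f*f) + 2)))*(f + f) = (f + 1/(2*((f² + f²) + 2)))*(2*f) = (f + 1/(2*(2*f² + 2)))*(2*f) = (f + 1/(2*(2 + 2*f²)))*(2*f) = 2*f*(f + 1/(2*(2 + 2*f²))))
(-32*32 + 30) - y(-8) = (-32*32 + 30) - (-8)*(1 + 4*(-8)*(1 + (-8)²))/(2*(1 + (-8)²)) = (-1024 + 30) - (-8)*(1 + 4*(-8)*(1 + 64))/(2*(1 + 64)) = -994 - (-8)*(1 + 4*(-8)*65)/(2*65) = -994 - (-8)*(1 - 2080)/(2*65) = -994 - (-8)*(-2079)/(2*65) = -994 - 1*8316/65 = -994 - 8316/65 = -72926/65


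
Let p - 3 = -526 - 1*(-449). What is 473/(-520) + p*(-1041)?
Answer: 40057207/520 ≈ 77033.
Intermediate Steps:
p = -74 (p = 3 + (-526 - 1*(-449)) = 3 + (-526 + 449) = 3 - 77 = -74)
473/(-520) + p*(-1041) = 473/(-520) - 74*(-1041) = 473*(-1/520) + 77034 = -473/520 + 77034 = 40057207/520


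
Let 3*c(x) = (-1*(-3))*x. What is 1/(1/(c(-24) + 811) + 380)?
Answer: 787/299061 ≈ 0.0026316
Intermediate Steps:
c(x) = x (c(x) = ((-1*(-3))*x)/3 = (3*x)/3 = x)
1/(1/(c(-24) + 811) + 380) = 1/(1/(-24 + 811) + 380) = 1/(1/787 + 380) = 1/(299061/787) = 787/299061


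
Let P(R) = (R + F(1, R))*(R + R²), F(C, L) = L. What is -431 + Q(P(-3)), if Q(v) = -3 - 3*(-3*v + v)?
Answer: -650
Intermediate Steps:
P(R) = 2*R*(R + R²) (P(R) = (R + R)*(R + R²) = (2*R)*(R + R²) = 2*R*(R + R²))
Q(v) = -3 + 6*v (Q(v) = -3 - (-6)*v = -3 + 6*v)
-431 + Q(P(-3)) = -431 + (-3 + 6*(2*(-3)²*(1 - 3))) = -431 + (-3 + 6*(2*9*(-2))) = -431 + (-3 + 6*(-36)) = -431 + (-3 - 216) = -431 - 219 = -650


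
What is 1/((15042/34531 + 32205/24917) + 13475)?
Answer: 860408927/11595497163694 ≈ 7.4202e-5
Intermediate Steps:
1/((15042/34531 + 32205/24917) + 13475) = 1/(1486872369/860408927 + 13475) = 1/(11595497163694/860408927) = 860408927/11595497163694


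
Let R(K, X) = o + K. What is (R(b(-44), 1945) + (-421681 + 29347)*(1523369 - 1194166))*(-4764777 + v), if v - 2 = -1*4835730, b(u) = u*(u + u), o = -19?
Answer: 1239977473661004245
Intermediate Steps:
b(u) = 2*u² (b(u) = u*(2*u) = 2*u²)
R(K, X) = -19 + K
v = -4835728 (v = 2 - 1*4835730 = 2 - 4835730 = -4835728)
(R(b(-44), 1945) + (-421681 + 29347)*(1523369 - 1194166))*(-4764777 + v) = ((-19 + 2*(-44)²) + (-421681 + 29347)*(1523369 - 1194166))*(-4764777 - 4835728) = ((-19 + 2*1936) - 392334*329203)*(-9600505) = ((-19 + 3872) - 129157529802)*(-9600505) = (3853 - 129157529802)*(-9600505) = -129157525949*(-9600505) = 1239977473661004245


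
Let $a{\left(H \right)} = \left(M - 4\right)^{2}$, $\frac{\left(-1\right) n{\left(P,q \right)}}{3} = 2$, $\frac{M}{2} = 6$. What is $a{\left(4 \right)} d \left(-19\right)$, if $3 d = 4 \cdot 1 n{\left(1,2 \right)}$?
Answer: $9728$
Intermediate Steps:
$M = 12$ ($M = 2 \cdot 6 = 12$)
$n{\left(P,q \right)} = -6$ ($n{\left(P,q \right)} = \left(-3\right) 2 = -6$)
$d = -8$ ($d = \frac{4 \cdot 1 \left(-6\right)}{3} = \frac{4 \left(-6\right)}{3} = \frac{1}{3} \left(-24\right) = -8$)
$a{\left(H \right)} = 64$ ($a{\left(H \right)} = \left(12 - 4\right)^{2} = 8^{2} = 64$)
$a{\left(4 \right)} d \left(-19\right) = 64 \left(-8\right) \left(-19\right) = \left(-512\right) \left(-19\right) = 9728$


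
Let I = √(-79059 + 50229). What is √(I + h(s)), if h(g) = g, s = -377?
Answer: √(-377 + 31*I*√30) ≈ 4.2704 + 19.881*I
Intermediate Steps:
I = 31*I*√30 (I = √(-28830) = 31*I*√30 ≈ 169.79*I)
√(I + h(s)) = √(31*I*√30 - 377) = √(-377 + 31*I*√30)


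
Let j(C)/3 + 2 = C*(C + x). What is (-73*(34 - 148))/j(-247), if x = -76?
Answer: 2774/79779 ≈ 0.034771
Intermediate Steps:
j(C) = -6 + 3*C*(-76 + C) (j(C) = -6 + 3*(C*(C - 76)) = -6 + 3*(C*(-76 + C)) = -6 + 3*C*(-76 + C))
(-73*(34 - 148))/j(-247) = (-73*(34 - 148))/(-6 - 228*(-247) + 3*(-247)**2) = (-73*(-114))/(-6 + 56316 + 3*61009) = 8322/(-6 + 56316 + 183027) = 8322/239337 = 8322*(1/239337) = 2774/79779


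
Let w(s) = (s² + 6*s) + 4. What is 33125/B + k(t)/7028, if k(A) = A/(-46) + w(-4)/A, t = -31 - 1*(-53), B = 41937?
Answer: 8413147003/10652501244 ≈ 0.78978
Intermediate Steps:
t = 22 (t = -31 + 53 = 22)
w(s) = 4 + s² + 6*s
k(A) = -4/A - A/46 (k(A) = A/(-46) + (4 + (-4)² + 6*(-4))/A = A*(-1/46) + (4 + 16 - 24)/A = -A/46 - 4/A = -4/A - A/46)
33125/B + k(t)/7028 = 33125/41937 + (-4/22 - 1/46*22)/7028 = 33125*(1/41937) + (-4*1/22 - 11/23)*(1/7028) = 33125/41937 + (-2/11 - 11/23)*(1/7028) = 33125/41937 - 167/253*1/7028 = 33125/41937 - 167/1778084 = 8413147003/10652501244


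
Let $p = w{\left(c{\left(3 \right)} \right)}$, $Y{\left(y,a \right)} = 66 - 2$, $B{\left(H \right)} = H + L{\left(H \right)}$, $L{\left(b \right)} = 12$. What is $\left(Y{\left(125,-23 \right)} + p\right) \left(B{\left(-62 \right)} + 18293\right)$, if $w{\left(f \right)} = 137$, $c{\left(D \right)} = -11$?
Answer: $3666843$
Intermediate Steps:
$B{\left(H \right)} = 12 + H$ ($B{\left(H \right)} = H + 12 = 12 + H$)
$Y{\left(y,a \right)} = 64$
$p = 137$
$\left(Y{\left(125,-23 \right)} + p\right) \left(B{\left(-62 \right)} + 18293\right) = \left(64 + 137\right) \left(\left(12 - 62\right) + 18293\right) = 201 \left(-50 + 18293\right) = 201 \cdot 18243 = 3666843$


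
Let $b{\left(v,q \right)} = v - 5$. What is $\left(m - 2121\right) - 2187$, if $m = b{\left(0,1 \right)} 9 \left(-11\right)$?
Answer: $-3813$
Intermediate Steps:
$b{\left(v,q \right)} = -5 + v$
$m = 495$ ($m = \left(-5 + 0\right) 9 \left(-11\right) = \left(-5\right) 9 \left(-11\right) = \left(-45\right) \left(-11\right) = 495$)
$\left(m - 2121\right) - 2187 = \left(495 - 2121\right) - 2187 = -1626 - 2187 = -3813$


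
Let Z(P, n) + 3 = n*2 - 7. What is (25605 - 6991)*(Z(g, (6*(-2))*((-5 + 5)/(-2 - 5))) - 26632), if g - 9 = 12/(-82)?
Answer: -495914188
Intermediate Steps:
g = 363/41 (g = 9 + 12/(-82) = 9 + 12*(-1/82) = 9 - 6/41 = 363/41 ≈ 8.8537)
Z(P, n) = -10 + 2*n (Z(P, n) = -3 + (n*2 - 7) = -3 + (2*n - 7) = -3 + (-7 + 2*n) = -10 + 2*n)
(25605 - 6991)*(Z(g, (6*(-2))*((-5 + 5)/(-2 - 5))) - 26632) = (25605 - 6991)*((-10 + 2*((6*(-2))*((-5 + 5)/(-2 - 5)))) - 26632) = 18614*((-10 + 2*(-0/(-7))) - 26632) = 18614*((-10 + 2*(-0*(-1)/7)) - 26632) = 18614*((-10 + 2*(-12*0)) - 26632) = 18614*((-10 + 2*0) - 26632) = 18614*((-10 + 0) - 26632) = 18614*(-10 - 26632) = 18614*(-26642) = -495914188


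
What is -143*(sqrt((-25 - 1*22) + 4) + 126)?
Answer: -18018 - 143*I*sqrt(43) ≈ -18018.0 - 937.71*I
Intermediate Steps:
-143*(sqrt((-25 - 1*22) + 4) + 126) = -143*(sqrt((-25 - 22) + 4) + 126) = -143*(sqrt(-47 + 4) + 126) = -143*(sqrt(-43) + 126) = -143*(I*sqrt(43) + 126) = -143*(126 + I*sqrt(43)) = -18018 - 143*I*sqrt(43)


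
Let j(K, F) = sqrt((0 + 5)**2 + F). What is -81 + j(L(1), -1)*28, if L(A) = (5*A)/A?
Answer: -81 + 56*sqrt(6) ≈ 56.171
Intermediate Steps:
L(A) = 5
j(K, F) = sqrt(25 + F) (j(K, F) = sqrt(5**2 + F) = sqrt(25 + F))
-81 + j(L(1), -1)*28 = -81 + sqrt(25 - 1)*28 = -81 + sqrt(24)*28 = -81 + (2*sqrt(6))*28 = -81 + 56*sqrt(6)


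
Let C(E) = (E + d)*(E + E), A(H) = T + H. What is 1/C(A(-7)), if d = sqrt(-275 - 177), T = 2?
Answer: 1/954 + I*sqrt(113)/2385 ≈ 0.0010482 + 0.0044571*I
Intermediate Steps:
A(H) = 2 + H
d = 2*I*sqrt(113) (d = sqrt(-452) = 2*I*sqrt(113) ≈ 21.26*I)
C(E) = 2*E*(E + 2*I*sqrt(113)) (C(E) = (E + 2*I*sqrt(113))*(E + E) = (E + 2*I*sqrt(113))*(2*E) = 2*E*(E + 2*I*sqrt(113)))
1/C(A(-7)) = 1/(2*(2 - 7)*((2 - 7) + 2*I*sqrt(113))) = 1/(2*(-5)*(-5 + 2*I*sqrt(113))) = 1/(50 - 20*I*sqrt(113))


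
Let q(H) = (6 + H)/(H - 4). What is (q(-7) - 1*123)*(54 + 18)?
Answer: -97344/11 ≈ -8849.5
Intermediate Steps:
q(H) = (6 + H)/(-4 + H)
(q(-7) - 1*123)*(54 + 18) = ((6 - 7)/(-4 - 7) - 1*123)*(54 + 18) = (-1/(-11) - 123)*72 = (-1/11*(-1) - 123)*72 = (1/11 - 123)*72 = -1352/11*72 = -97344/11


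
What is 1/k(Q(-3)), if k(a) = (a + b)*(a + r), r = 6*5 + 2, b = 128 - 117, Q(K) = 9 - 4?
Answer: 1/592 ≈ 0.0016892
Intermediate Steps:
Q(K) = 5
b = 11
r = 32 (r = 30 + 2 = 32)
k(a) = (11 + a)*(32 + a) (k(a) = (a + 11)*(a + 32) = (11 + a)*(32 + a))
1/k(Q(-3)) = 1/(352 + 5² + 43*5) = 1/(352 + 25 + 215) = 1/592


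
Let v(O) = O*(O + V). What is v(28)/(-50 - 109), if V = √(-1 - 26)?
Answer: -784/159 - 28*I*√3/53 ≈ -4.9308 - 0.91505*I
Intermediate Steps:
V = 3*I*√3 (V = √(-27) = 3*I*√3 ≈ 5.1962*I)
v(O) = O*(O + 3*I*√3)
v(28)/(-50 - 109) = (28*(28 + 3*I*√3))/(-50 - 109) = (784 + 84*I*√3)/(-159) = -(784 + 84*I*√3)/159 = -784/159 - 28*I*√3/53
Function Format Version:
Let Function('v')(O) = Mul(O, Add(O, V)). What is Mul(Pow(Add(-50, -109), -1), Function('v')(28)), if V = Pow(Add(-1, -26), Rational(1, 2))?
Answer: Add(Rational(-784, 159), Mul(Rational(-28, 53), I, Pow(3, Rational(1, 2)))) ≈ Add(-4.9308, Mul(-0.91505, I))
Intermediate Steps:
V = Mul(3, I, Pow(3, Rational(1, 2))) (V = Pow(-27, Rational(1, 2)) = Mul(3, I, Pow(3, Rational(1, 2))) ≈ Mul(5.1962, I))
Function('v')(O) = Mul(O, Add(O, Mul(3, I, Pow(3, Rational(1, 2)))))
Mul(Pow(Add(-50, -109), -1), Function('v')(28)) = Mul(Pow(Add(-50, -109), -1), Mul(28, Add(28, Mul(3, I, Pow(3, Rational(1, 2)))))) = Mul(Pow(-159, -1), Add(784, Mul(84, I, Pow(3, Rational(1, 2))))) = Mul(Rational(-1, 159), Add(784, Mul(84, I, Pow(3, Rational(1, 2))))) = Add(Rational(-784, 159), Mul(Rational(-28, 53), I, Pow(3, Rational(1, 2))))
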